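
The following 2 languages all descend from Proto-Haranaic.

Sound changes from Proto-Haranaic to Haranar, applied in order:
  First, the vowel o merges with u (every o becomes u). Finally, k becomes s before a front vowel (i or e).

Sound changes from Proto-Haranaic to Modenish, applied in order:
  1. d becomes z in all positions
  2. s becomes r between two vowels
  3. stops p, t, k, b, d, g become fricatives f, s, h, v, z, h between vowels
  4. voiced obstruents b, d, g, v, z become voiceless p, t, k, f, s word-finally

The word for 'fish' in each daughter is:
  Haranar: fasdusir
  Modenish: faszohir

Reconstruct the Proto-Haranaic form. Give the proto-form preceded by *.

Position 4: Haranar has d, Modenish has z. Haranar preserves d here (none of its changes turn any other segment into d), so the proto-segment is *d.
Position 6: Haranar has s, Modenish has h. Taking the neighbouring segments as reconstructed: Haranar s could go back to *k or *s; Modenish h could go back to *k or *g or *h — the one source consistent with every daughter is *k.
Position 5: Haranar has u, Modenish has o. Modenish preserves o here (none of its changes turn any other segment into o), so the proto-segment is *o.
This points to *fasdokir. Verify forward in each daughter:
Haranar: *fasdokir > fasdukir > fasdusir  (by vowel merger, palatalisation)
Modenish: *fasdokir > faszokir > faszohir  (by unconditioned shift, intervocalic lenition)
Only *fasdokir yields all of Haranar fasdusir, Modenish faszohir.

*fasdokir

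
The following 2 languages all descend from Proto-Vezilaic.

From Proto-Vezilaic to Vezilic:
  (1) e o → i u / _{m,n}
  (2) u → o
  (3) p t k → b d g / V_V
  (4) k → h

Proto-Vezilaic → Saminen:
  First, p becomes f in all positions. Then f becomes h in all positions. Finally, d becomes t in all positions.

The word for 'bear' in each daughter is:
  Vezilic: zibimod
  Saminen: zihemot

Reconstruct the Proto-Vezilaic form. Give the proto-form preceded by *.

Position 4: Vezilic has i, Saminen has e. Saminen preserves e here (none of its changes turn any other segment into e), so the proto-segment is *e.
Position 3: Vezilic has b, Saminen has h. Taking the neighbouring segments as reconstructed: Vezilic b could go back to *p or *b; Saminen h could go back to *p or *f or *h — the one source consistent with every daughter is *p.
This points to *zipemod. Verify forward in each daughter:
Vezilic: start from *zipemod.
  rule 1 (pre-nasal raising): zipemod → zipimod
  rule 2: no change — zipimod
  rule 3 (intervocalic voicing): zipimod → zibimod
  rule 4: no change — zibimod
  ⇒ Vezilic zibimod
Saminen: start from *zipemod.
  rule 1 (unconditioned shift): zipemod → zifemod
  rule 2 (unconditioned shift): zifemod → zihemod
  rule 3 (unconditioned shift): zihemod → zihemot
  ⇒ Saminen zihemot
*zipemod is the unique common source.

*zipemod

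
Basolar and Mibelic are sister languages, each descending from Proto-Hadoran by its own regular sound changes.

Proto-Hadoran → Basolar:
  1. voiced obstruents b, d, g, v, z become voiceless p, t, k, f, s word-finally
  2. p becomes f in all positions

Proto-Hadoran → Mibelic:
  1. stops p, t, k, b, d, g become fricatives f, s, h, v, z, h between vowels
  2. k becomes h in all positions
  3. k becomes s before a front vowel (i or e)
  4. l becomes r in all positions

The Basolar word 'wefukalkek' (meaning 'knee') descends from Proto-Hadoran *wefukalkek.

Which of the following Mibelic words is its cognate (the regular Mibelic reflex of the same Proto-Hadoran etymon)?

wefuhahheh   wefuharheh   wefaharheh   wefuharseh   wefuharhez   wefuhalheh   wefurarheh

Mibelic: *wefukalkek > wefuhalkek > wefuhalheh > wefuharheh  (by intervocalic lenition, unconditioned shift, unconditioned shift)
Among the options, 'wefuharheh' alone shows every Mibelic change applied in order.

wefuharheh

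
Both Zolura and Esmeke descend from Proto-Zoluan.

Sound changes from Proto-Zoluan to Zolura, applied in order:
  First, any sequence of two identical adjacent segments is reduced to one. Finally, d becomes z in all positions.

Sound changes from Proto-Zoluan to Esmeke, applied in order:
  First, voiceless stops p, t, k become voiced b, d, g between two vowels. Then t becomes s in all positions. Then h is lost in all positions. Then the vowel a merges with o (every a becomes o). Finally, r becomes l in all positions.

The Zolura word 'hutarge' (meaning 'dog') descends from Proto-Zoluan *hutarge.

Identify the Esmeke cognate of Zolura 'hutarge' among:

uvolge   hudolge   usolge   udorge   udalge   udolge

Esmeke: *hutarge
  hutarge → hudarge   [intervocalic voicing]
  hudarge (rule 2 does not apply)
  hudarge → udarge   [h-loss]
  udarge → udorge   [vowel merger]
  udorge → udolge   [unconditioned shift]
  giving Esmeke udolge.

udolge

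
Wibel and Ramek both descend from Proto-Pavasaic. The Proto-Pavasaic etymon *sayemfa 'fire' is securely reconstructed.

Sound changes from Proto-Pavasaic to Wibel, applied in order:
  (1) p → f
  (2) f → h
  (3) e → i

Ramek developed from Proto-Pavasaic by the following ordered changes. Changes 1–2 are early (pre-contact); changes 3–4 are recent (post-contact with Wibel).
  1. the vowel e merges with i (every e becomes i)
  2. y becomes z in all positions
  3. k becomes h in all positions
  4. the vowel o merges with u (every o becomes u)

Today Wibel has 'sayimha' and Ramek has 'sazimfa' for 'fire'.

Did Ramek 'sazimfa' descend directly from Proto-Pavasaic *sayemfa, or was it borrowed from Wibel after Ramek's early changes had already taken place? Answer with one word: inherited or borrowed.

inherited

If inherited, *sayemfa would pass through all of Ramek's changes:
Ramek: *sayemfa > sayimfa > sazimfa  (by vowel merger, unconditioned shift)
If borrowed from Wibel 'sayimha' after the early changes, it would undergo only the recent ones:
  rule 3 (unconditioned shift): no change (sayimha)
  rule 4 (vowel merger): no change (sayimha)
  ⇒ as a loan: sayimha
Ramek 'sazimfa' matches the inherited outcome exactly, so it is an inherited cognate, not a loan.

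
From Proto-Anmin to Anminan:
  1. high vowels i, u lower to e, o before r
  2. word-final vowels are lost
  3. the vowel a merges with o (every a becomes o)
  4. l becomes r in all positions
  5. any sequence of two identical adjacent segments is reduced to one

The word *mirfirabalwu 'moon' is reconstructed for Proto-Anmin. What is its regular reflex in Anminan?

merferoborw

Anminan: *mirfirabalwu
  mirfirabalwu → merferabalwu   [pre-rhotic lowering]
  merferabalwu → merferabalw   [apocope]
  merferabalw → merferobolw   [vowel merger]
  merferobolw → merferoborw   [unconditioned shift]
  merferoborw (rule 5 does not apply)
  giving Anminan merferoborw.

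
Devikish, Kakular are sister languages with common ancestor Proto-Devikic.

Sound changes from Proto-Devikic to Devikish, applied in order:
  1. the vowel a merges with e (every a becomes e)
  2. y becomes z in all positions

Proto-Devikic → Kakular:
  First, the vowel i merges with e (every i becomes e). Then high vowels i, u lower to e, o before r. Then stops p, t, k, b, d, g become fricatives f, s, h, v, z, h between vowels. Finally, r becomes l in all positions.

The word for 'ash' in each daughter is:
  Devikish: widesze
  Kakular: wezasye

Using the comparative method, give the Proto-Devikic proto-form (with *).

Position 2: Devikish has i, Kakular has e. Devikish preserves i here (none of its changes turn any other segment into i), so the proto-segment is *i.
Position 4: Devikish has e, Kakular has a. Kakular preserves a here (none of its changes turn any other segment into a), so the proto-segment is *a.
Continuing position by position gives *widasye; check it forward:
Devikish: start from *widasye.
  rule 1 (vowel merger): widasye → widesye
  rule 2 (unconditioned shift): widesye → widesze
  ⇒ Devikish widesze
Kakular: start from *widasye.
  rule 1 (vowel merger): widasye → wedasye
  rule 2: no change — wedasye
  rule 3 (intervocalic lenition): wedasye → wezasye
  rule 4: no change — wezasye
  ⇒ Kakular wezasye
Only *widasye yields all of Devikish widesze, Kakular wezasye.

*widasye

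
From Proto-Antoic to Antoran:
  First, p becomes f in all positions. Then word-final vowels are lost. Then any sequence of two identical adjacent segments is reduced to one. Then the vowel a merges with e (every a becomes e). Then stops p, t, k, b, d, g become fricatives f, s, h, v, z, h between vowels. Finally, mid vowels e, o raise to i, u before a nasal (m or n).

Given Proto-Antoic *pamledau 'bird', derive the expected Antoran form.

Antoran: start from *pamledau.
  rule 1 (unconditioned shift): pamledau → famledau
  rule 2 (apocope): famledau → famleda
  rule 3: no change — famleda
  rule 4 (vowel merger): famleda → femlede
  rule 5 (intervocalic lenition): femlede → femleze
  rule 6 (pre-nasal raising): femleze → fimleze
  ⇒ Antoran fimleze

fimleze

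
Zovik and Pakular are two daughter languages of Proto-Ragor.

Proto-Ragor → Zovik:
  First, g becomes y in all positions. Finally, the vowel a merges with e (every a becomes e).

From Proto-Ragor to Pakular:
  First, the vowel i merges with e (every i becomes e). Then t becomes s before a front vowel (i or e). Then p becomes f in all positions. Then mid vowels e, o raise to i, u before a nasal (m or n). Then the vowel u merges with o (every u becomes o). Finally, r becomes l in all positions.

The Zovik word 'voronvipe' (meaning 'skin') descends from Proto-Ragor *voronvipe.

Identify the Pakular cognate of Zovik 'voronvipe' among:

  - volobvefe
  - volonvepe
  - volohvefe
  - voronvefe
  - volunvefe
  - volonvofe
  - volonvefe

Pakular: start from *voronvipe.
  rule 1 (vowel merger): voronvipe → voronvepe
  rule 2: no change — voronvepe
  rule 3 (unconditioned shift): voronvepe → voronvefe
  rule 4 (pre-nasal raising): voronvefe → vorunvefe
  rule 5 (vowel merger): vorunvefe → voronvefe
  rule 6 (unconditioned shift): voronvefe → volonvefe
  ⇒ Pakular volonvefe
Only 'volonvefe' matches the regular Pakular development of *voronvipe.

volonvefe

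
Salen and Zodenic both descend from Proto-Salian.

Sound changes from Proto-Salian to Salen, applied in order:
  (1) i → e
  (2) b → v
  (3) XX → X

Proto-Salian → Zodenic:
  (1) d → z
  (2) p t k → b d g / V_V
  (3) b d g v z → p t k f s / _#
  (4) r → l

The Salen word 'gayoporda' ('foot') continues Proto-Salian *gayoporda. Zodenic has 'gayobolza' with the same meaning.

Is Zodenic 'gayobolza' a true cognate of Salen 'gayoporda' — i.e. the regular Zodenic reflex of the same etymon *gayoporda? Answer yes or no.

yes

Derive the expected Zodenic reflex of *gayoporda:
Zodenic: start from *gayoporda.
  rule 1 (unconditioned shift): gayoporda → gayoporza
  rule 2 (intervocalic voicing): gayoporza → gayoborza
  rule 3: no change — gayoborza
  rule 4 (unconditioned shift): gayoborza → gayobolza
  ⇒ Zodenic gayobolza
Zodenic 'gayobolza' matches the regular reflex exactly, so the pair is cognate.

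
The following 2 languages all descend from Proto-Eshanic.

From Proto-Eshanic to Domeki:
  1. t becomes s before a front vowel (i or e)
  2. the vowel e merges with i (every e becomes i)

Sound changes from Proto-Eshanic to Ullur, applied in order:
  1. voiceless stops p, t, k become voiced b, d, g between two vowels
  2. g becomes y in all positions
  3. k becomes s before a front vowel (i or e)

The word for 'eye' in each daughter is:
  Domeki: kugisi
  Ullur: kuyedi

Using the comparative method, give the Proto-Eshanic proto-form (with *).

Position 3: Domeki has g, Ullur has y. Domeki preserves g here (none of its changes turn any other segment into g), so the proto-segment is *g.
Position 5: Domeki has s, Ullur has d. Taking the neighbouring segments as reconstructed: Domeki s could go back to *t or *s; Ullur d could go back to *t or *d — the one source consistent with every daughter is *t.
Position 4: Domeki has i, Ullur has e. Ullur preserves e here (none of its changes turn any other segment into e), so the proto-segment is *e.
Continuing position by position gives *kugeti; check it forward:
Domeki: start from *kugeti.
  rule 1 (palatalisation): kugeti → kugesi
  rule 2 (vowel merger): kugesi → kugisi
  ⇒ Domeki kugisi
Ullur: start from *kugeti.
  rule 1 (intervocalic voicing): kugeti → kugedi
  rule 2 (unconditioned shift): kugedi → kuyedi
  rule 3: no change — kuyedi
  ⇒ Ullur kuyedi
Only *kugeti yields all of Domeki kugisi, Ullur kuyedi.

*kugeti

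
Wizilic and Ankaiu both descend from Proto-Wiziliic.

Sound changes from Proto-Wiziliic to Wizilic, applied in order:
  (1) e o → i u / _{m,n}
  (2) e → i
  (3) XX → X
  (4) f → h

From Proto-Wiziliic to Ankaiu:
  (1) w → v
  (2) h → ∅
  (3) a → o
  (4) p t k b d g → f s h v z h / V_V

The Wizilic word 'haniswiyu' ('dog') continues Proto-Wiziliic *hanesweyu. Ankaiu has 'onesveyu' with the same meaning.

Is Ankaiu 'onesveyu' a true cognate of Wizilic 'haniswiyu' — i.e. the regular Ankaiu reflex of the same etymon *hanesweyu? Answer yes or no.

Derive the expected Ankaiu reflex of *hanesweyu:
Ankaiu: start from *hanesweyu.
  rule 1 (unconditioned shift): hanesweyu → hanesveyu
  rule 2 (h-loss): hanesveyu → anesveyu
  rule 3 (vowel merger): anesveyu → onesveyu
  rule 4: no change — onesveyu
  ⇒ Ankaiu onesveyu
Ankaiu 'onesveyu' matches the regular reflex exactly, so the pair is cognate.

yes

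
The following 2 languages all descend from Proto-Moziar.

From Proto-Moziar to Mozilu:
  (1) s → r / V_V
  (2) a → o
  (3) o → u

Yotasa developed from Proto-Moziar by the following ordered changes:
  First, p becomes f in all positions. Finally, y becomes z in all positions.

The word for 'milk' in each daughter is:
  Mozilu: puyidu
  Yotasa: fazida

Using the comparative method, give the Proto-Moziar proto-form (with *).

Position 1: Mozilu has p, Yotasa has f. Mozilu preserves p here (none of its changes turn any other segment into p), so the proto-segment is *p.
Position 2: Mozilu has u, Yotasa has a. Yotasa preserves a here (none of its changes turn any other segment into a), so the proto-segment is *a.
This points to *payida. Verify forward in each daughter:
Mozilu: *payida
  payida (rule 1 does not apply)
  payida → poyido   [vowel merger]
  poyido → puyidu   [vowel merger]
  giving Mozilu puyidu.
Yotasa: *payida
  payida → fayida   [unconditioned shift]
  fayida → fazida   [unconditioned shift]
  giving Yotasa fazida.
No other proto-form is consistent with every reflex, so the reconstruction is *payida.

*payida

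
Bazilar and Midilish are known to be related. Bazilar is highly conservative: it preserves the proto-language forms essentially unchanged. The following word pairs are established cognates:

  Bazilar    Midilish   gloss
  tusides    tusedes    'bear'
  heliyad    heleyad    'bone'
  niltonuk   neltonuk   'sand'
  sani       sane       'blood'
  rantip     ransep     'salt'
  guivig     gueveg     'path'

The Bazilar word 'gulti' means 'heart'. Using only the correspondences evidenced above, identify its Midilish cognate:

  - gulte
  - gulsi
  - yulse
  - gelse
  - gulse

rantip ~ ransep — Bazilar t corresponds to Midilish s after a consonant, before a front vowel.
sani ~ sane — Bazilar i corresponds to Midilish e word-finally.
Applying these to Bazilar 'gulti':
  gulti → gulsi   (t→s after a consonant, before a front vowel)
  gulsi → gulse   (i→e word-finally)
So the Midilish cognate is 'gulse'.

gulse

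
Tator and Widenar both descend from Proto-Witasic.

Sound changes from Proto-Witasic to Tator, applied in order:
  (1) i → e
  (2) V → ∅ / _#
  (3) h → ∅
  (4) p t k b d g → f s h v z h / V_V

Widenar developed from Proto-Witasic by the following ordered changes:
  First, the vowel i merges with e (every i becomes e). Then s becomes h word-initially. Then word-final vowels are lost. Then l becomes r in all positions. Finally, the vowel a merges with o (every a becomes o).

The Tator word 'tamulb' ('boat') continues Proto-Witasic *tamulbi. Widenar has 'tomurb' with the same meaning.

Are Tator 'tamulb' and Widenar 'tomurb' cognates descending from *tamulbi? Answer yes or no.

yes

Derive the expected Widenar reflex of *tamulbi:
Widenar: *tamulbi
  tamulbi → tamulbe   [vowel merger]
  tamulbe (rule 2 does not apply)
  tamulbe → tamulb   [apocope]
  tamulb → tamurb   [unconditioned shift]
  tamurb → tomurb   [vowel merger]
  giving Widenar tomurb.
Widenar 'tomurb' matches the regular reflex exactly, so the pair is cognate.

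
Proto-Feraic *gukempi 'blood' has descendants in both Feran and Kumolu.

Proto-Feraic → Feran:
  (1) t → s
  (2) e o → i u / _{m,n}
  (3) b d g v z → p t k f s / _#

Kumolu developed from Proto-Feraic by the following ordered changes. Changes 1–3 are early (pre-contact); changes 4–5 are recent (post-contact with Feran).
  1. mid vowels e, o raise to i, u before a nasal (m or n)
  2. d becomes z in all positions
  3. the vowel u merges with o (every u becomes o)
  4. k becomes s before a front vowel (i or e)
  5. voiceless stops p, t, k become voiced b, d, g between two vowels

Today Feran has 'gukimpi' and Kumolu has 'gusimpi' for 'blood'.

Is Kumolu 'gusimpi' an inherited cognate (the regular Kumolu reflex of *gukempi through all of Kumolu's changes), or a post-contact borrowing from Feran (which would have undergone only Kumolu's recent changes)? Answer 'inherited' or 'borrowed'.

borrowed

If inherited, *gukempi would pass through all of Kumolu's changes:
Kumolu: *gukempi > gukimpi > gokimpi > gosimpi  (by pre-nasal raising, vowel merger, palatalisation)
If borrowed from Feran 'gukimpi' after the early changes, it would undergo only the recent ones:
  rule 4 (palatalisation): gukimpi → gusimpi
  rule 5 (intervocalic voicing): no change (gusimpi)
  ⇒ as a loan: gusimpi
Kumolu 'gusimpi' matches the loan outcome 'gusimpi', not the inherited 'gosimpi' — it skipped the early Kumolu changes, so it was borrowed from Feran.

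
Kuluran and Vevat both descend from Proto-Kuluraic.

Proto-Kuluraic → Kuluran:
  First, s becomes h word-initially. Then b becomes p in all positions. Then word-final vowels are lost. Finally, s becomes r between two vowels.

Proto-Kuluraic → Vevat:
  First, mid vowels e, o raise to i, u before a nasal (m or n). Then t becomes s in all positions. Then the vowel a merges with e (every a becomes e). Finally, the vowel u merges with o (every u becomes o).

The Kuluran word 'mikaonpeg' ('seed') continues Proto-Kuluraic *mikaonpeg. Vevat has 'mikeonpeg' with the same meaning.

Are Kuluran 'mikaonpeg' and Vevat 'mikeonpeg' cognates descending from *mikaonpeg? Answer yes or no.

yes

Derive the expected Vevat reflex of *mikaonpeg:
Vevat: *mikaonpeg
  mikaonpeg → mikaunpeg   [pre-nasal raising]
  mikaunpeg (rule 2 does not apply)
  mikaunpeg → mikeunpeg   [vowel merger]
  mikeunpeg → mikeonpeg   [vowel merger]
  giving Vevat mikeonpeg.
Vevat 'mikeonpeg' matches the regular reflex exactly, so the pair is cognate.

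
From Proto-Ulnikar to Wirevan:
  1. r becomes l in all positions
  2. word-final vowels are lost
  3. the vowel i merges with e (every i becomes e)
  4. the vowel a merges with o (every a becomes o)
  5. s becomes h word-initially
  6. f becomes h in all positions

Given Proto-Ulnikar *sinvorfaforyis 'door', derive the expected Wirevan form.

henvolhoholyes

Wirevan: *sinvorfaforyis
  sinvorfaforyis → sinvolfafolyis   [unconditioned shift]
  sinvolfafolyis (rule 2 does not apply)
  sinvolfafolyis → senvolfafolyes   [vowel merger]
  senvolfafolyes → senvolfofolyes   [vowel merger]
  senvolfofolyes → henvolfofolyes   [debuccalisation]
  henvolfofolyes → henvolhoholyes   [unconditioned shift]
  giving Wirevan henvolhoholyes.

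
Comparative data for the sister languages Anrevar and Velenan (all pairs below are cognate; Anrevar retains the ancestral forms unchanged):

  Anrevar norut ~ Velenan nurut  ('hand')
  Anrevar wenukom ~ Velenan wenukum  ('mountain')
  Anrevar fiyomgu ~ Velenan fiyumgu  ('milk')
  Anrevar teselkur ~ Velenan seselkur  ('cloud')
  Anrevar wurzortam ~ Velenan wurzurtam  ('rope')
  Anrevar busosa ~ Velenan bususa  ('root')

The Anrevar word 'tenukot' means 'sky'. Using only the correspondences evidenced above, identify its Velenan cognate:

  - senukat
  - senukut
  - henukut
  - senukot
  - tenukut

teselkur ~ seselkur — Anrevar t corresponds to Velenan s word-initially before a front vowel.
busosa ~ bususa — Anrevar o corresponds to Velenan u after a consonant, before a consonant other than r, m, n, p, b, f, v.
Applying these to Anrevar 'tenukot':
  tenukot → senukot   (t→s word-initially before a front vowel)
  senukot → senukut   (o→u after a consonant, before a consonant other than r, m, n, p, b, f, v)
So the Velenan cognate is 'senukut'.

senukut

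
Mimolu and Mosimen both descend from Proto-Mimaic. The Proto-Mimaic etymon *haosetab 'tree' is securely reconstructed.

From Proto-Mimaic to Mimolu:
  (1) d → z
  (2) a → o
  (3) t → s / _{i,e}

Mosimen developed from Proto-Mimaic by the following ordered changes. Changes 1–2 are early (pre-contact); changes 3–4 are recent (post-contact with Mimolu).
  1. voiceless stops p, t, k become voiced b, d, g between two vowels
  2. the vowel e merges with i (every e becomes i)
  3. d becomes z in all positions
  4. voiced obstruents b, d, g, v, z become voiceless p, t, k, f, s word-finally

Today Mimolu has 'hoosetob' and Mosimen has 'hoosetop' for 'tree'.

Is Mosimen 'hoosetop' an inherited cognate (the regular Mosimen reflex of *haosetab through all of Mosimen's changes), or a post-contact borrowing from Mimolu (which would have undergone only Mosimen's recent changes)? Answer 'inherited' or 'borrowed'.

borrowed

If inherited, *haosetab would pass through all of Mosimen's changes:
Mosimen: start from *haosetab.
  rule 1 (intervocalic voicing): haosetab → haosedab
  rule 2 (vowel merger): haosedab → haosidab
  rule 3 (unconditioned shift): haosidab → haosizab
  rule 4 (final devoicing): haosizab → haosizap
  ⇒ Mosimen haosizap
If borrowed from Mimolu 'hoosetob' after the early changes, it would undergo only the recent ones:
  rule 3 (unconditioned shift): no change (hoosetob)
  rule 4 (final devoicing): hoosetob → hoosetop
  ⇒ as a loan: hoosetop
Mosimen 'hoosetop' matches the loan outcome 'hoosetop', not the inherited 'haosizap' — it skipped the early Mosimen changes, so it was borrowed from Mimolu.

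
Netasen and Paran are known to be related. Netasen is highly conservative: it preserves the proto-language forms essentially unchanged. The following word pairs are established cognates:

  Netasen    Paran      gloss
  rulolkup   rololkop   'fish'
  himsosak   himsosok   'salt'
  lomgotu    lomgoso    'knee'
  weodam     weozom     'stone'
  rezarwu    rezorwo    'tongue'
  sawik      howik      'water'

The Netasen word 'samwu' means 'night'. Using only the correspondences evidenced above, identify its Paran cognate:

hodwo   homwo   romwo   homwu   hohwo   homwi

sawik ~ howik — Netasen s corresponds to Paran h word-initially before a back vowel.
weodam ~ weozom — Netasen a corresponds to Paran o after a consonant, before a nasal.
lomgotu ~ lomgoso, rezarwu ~ rezorwo — Netasen u corresponds to Paran o word-finally.
Applying these to Netasen 'samwu':
  samwu → hamwu   (s→h word-initially before a back vowel)
  hamwu → homwu   (a→o after a consonant, before a nasal)
  homwu → homwo   (u→o word-finally)
So the Paran cognate is 'homwo'.

homwo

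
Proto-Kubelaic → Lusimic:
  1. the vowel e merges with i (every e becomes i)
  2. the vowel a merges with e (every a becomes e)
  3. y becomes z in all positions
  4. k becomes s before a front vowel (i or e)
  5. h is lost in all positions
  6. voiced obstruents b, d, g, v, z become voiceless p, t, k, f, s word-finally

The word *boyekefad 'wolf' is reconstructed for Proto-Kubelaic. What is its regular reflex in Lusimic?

bozisifet

Lusimic: *boyekefad > boyikifad > boyikifed > bozikifed > bozisifed > bozisifet  (by vowel merger, vowel merger, unconditioned shift, palatalisation, final devoicing)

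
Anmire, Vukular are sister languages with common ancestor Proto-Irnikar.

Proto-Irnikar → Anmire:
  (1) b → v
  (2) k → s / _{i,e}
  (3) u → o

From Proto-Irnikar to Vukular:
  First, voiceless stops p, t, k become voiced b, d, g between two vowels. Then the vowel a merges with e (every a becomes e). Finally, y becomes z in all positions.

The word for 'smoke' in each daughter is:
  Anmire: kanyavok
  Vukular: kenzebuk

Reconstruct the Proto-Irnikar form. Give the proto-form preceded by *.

*kanyabuk

Position 6: Anmire has v, Vukular has b. Taking the neighbouring segments as reconstructed: Anmire v could go back to *b or *v; Vukular b could go back to *p or *b — the one source consistent with every daughter is *b.
Position 5: Anmire has a, Vukular has e. Anmire preserves a here (none of its changes turn any other segment into a), so the proto-segment is *a.
Continuing position by position gives *kanyabuk; check it forward:
Anmire: *kanyabuk
  kanyabuk → kanyavuk   [unconditioned shift]
  kanyavuk (rule 2 does not apply)
  kanyavuk → kanyavok   [vowel merger]
  giving Anmire kanyavok.
Vukular: start from *kanyabuk.
  rule 1: no change — kanyabuk
  rule 2 (vowel merger): kanyabuk → kenyebuk
  rule 3 (unconditioned shift): kenyebuk → kenzebuk
  ⇒ Vukular kenzebuk
No other proto-form is consistent with every reflex, so the reconstruction is *kanyabuk.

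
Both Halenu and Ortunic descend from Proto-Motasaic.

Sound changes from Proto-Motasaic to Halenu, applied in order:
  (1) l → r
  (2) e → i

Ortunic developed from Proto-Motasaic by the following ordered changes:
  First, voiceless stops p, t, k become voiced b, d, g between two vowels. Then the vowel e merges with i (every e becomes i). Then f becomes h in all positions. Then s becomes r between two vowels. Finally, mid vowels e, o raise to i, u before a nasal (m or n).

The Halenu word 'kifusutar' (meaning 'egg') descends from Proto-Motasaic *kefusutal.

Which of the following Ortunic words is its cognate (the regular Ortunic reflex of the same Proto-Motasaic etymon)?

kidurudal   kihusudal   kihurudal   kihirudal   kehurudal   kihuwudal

kihurudal

Ortunic: start from *kefusutal.
  rule 1 (intervocalic voicing): kefusutal → kefusudal
  rule 2 (vowel merger): kefusudal → kifusudal
  rule 3 (unconditioned shift): kifusudal → kihusudal
  rule 4 (rhotacism): kihusudal → kihurudal
  rule 5: no change — kihurudal
  ⇒ Ortunic kihurudal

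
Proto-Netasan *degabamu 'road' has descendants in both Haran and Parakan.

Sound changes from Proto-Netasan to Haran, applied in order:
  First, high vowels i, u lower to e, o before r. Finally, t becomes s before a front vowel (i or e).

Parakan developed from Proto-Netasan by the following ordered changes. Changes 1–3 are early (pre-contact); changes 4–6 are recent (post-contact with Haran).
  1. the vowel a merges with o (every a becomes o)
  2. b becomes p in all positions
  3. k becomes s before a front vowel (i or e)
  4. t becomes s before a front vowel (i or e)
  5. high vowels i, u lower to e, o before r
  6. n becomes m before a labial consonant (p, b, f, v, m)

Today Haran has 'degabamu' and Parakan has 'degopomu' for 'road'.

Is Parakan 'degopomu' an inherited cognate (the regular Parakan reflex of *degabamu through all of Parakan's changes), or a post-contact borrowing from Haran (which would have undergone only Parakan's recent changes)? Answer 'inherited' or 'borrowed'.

inherited

If inherited, *degabamu would pass through all of Parakan's changes:
Parakan: start from *degabamu.
  rule 1 (vowel merger): degabamu → degobomu
  rule 2 (unconditioned shift): degobomu → degopomu
  rule 3: no change — degopomu
  rule 4: no change — degopomu
  rule 5: no change — degopomu
  rule 6: no change — degopomu
  ⇒ Parakan degopomu
If borrowed from Haran 'degabamu' after the early changes, it would undergo only the recent ones:
  rule 4 (palatalisation): no change (degabamu)
  rule 5 (pre-rhotic lowering): no change (degabamu)
  rule 6 (nasal place assimilation): no change (degabamu)
  ⇒ as a loan: degabamu
Parakan 'degopomu' matches the inherited outcome exactly, so it is an inherited cognate, not a loan.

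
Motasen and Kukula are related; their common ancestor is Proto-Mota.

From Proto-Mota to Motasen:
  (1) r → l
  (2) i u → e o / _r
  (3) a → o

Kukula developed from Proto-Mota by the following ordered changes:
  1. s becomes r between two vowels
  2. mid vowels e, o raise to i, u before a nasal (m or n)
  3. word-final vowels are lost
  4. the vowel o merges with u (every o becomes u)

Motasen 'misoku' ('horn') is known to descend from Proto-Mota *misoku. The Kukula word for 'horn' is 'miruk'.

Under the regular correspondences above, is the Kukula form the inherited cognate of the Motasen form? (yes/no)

Derive the expected Kukula reflex of *misoku:
Kukula: *misoku
  misoku → miroku   [rhotacism]
  miroku (rule 2 does not apply)
  miroku → mirok   [apocope]
  mirok → miruk   [vowel merger]
  giving Kukula miruk.
Kukula 'miruk' matches the regular reflex exactly, so the pair is cognate.

yes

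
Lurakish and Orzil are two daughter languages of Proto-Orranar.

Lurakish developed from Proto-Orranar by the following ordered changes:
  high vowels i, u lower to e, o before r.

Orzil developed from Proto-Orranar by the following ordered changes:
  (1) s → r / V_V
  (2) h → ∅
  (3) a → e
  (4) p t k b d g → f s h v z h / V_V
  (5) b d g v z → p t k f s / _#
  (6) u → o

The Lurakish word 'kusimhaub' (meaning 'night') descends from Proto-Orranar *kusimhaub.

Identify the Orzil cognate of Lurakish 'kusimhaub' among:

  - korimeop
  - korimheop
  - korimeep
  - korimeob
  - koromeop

korimeop

Orzil: *kusimhaub > kurimhaub > kurimaub > kurimeub > kurimeup > korimeop  (by rhotacism, h-loss, vowel merger, final devoicing, vowel merger)
Only 'korimeop' matches the regular Orzil development of *kusimhaub.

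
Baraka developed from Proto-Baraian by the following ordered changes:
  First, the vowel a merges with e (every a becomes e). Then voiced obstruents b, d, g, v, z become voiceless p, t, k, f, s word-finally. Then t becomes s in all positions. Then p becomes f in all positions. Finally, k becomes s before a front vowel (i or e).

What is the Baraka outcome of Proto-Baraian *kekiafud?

Baraka: *kekiafud
  kekiafud → kekiefud   [vowel merger]
  kekiefud → kekiefut   [final devoicing]
  kekiefut → kekiefus   [unconditioned shift]
  kekiefus (rule 4 does not apply)
  kekiefus → sesiefus   [palatalisation]
  giving Baraka sesiefus.

sesiefus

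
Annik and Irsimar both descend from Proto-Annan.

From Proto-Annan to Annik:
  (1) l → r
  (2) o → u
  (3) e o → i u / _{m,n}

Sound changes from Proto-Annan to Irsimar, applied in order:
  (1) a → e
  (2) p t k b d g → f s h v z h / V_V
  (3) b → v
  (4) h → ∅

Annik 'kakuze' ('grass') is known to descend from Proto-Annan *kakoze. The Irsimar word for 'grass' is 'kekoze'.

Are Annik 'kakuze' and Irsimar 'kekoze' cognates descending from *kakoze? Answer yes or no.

Derive the expected Irsimar reflex of *kakoze:
Irsimar: *kakoze
  kakoze → kekoze   [vowel merger]
  kekoze → kehoze   [intervocalic lenition]
  kehoze (rule 3 does not apply)
  kehoze → keoze   [h-loss]
  giving Irsimar keoze.
The regular Irsimar reflex would be 'keoze', but the attested form is 'kekoze'. The correspondence is irregular, so they are not cognates (the Irsimar form has a different source).

no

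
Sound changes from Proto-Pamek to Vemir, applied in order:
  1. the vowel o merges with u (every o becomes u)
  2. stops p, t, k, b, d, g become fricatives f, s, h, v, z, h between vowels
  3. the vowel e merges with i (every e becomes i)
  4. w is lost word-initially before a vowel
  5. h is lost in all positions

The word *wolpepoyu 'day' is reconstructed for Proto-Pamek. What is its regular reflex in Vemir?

ulpifuyu

Vemir: *wolpepoyu > wulpepuyu > wulpefuyu > wulpifuyu > ulpifuyu  (by vowel merger, intervocalic lenition, vowel merger, glide loss)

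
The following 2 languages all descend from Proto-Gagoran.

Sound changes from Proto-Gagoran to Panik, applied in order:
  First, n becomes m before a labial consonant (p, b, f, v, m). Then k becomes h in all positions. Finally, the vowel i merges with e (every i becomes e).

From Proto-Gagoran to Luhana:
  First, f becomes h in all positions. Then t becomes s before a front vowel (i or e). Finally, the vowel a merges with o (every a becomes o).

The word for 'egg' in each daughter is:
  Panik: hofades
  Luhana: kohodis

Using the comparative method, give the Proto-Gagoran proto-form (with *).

Position 1: Panik has h, Luhana has k. Luhana preserves k here (none of its changes turn any other segment into k), so the proto-segment is *k.
Position 6: Panik has e, Luhana has i. Luhana preserves i here (none of its changes turn any other segment into i), so the proto-segment is *i.
Verify the candidate proto-form against each daughter:
Panik: start from *kofadis.
  rule 1: no change — kofadis
  rule 2 (unconditioned shift): kofadis → hofadis
  rule 3 (vowel merger): hofadis → hofades
  ⇒ Panik hofades
Luhana: start from *kofadis.
  rule 1 (unconditioned shift): kofadis → kohadis
  rule 2: no change — kohadis
  rule 3 (vowel merger): kohadis → kohodis
  ⇒ Luhana kohodis
Only *kofadis yields all of Panik hofades, Luhana kohodis.

*kofadis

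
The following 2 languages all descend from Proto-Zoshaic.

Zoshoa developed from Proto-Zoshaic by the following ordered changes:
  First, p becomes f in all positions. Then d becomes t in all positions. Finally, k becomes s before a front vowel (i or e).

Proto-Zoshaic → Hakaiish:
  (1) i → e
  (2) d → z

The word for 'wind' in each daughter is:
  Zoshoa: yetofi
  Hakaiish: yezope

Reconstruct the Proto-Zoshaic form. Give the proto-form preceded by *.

Position 6: Zoshoa has i, Hakaiish has e. Zoshoa preserves i here (none of its changes turn any other segment into i), so the proto-segment is *i.
Position 5: Zoshoa has f, Hakaiish has p. Hakaiish preserves p here (none of its changes turn any other segment into p), so the proto-segment is *p.
This points to *yedopi. Verify forward in each daughter:
Zoshoa: start from *yedopi.
  rule 1 (unconditioned shift): yedopi → yedofi
  rule 2 (unconditioned shift): yedofi → yetofi
  rule 3: no change — yetofi
  ⇒ Zoshoa yetofi
Hakaiish: *yedopi
  yedopi → yedope   [vowel merger]
  yedope → yezope   [unconditioned shift]
  giving Hakaiish yezope.
*yedopi is the unique common source.

*yedopi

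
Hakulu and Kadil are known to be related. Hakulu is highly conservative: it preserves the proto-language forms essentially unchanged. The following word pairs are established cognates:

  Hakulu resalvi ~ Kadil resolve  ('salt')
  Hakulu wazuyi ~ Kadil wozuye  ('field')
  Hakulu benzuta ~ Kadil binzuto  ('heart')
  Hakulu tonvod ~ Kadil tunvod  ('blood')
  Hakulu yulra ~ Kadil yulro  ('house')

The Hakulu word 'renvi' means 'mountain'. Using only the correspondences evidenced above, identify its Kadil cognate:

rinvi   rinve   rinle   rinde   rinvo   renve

rinve

benzuta ~ binzuto — Hakulu e corresponds to Kadil i after a consonant, before a nasal.
resalvi ~ resolve, wazuyi ~ wozuye — Hakulu i corresponds to Kadil e word-finally.
Applying these to Hakulu 'renvi':
  renvi → rinvi   (e→i after a consonant, before a nasal)
  rinvi → rinve   (i→e word-finally)
So the Kadil cognate is 'rinve'.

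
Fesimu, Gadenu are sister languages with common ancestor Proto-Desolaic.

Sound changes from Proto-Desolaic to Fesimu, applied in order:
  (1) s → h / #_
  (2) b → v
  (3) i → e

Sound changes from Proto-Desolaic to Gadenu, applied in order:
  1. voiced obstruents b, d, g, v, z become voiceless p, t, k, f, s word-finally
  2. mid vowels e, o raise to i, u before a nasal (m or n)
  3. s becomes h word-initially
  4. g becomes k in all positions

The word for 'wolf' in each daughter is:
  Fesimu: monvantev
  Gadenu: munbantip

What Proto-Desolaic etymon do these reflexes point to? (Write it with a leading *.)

Position 8: Fesimu has e, Gadenu has i. Taking the neighbouring segments as reconstructed: Fesimu e could go back to *e or *i; Gadenu i can only go back to *i — the one source consistent with every daughter is *i.
Position 9: Fesimu has v, Gadenu has p. Taking the neighbouring segments as reconstructed: Fesimu v could go back to *b or *v; Gadenu p could go back to *p or *b — the one source consistent with every daughter is *b.
Continuing position by position gives *monbantib; check it forward:
Fesimu: *monbantib > monvantiv > monvantev  (by unconditioned shift, vowel merger)
Gadenu: start from *monbantib.
  rule 1 (final devoicing): monbantib → monbantip
  rule 2 (pre-nasal raising): monbantip → munbantip
  rule 3: no change — munbantip
  rule 4: no change — munbantip
  ⇒ Gadenu munbantip
No other proto-form is consistent with every reflex, so the reconstruction is *monbantib.

*monbantib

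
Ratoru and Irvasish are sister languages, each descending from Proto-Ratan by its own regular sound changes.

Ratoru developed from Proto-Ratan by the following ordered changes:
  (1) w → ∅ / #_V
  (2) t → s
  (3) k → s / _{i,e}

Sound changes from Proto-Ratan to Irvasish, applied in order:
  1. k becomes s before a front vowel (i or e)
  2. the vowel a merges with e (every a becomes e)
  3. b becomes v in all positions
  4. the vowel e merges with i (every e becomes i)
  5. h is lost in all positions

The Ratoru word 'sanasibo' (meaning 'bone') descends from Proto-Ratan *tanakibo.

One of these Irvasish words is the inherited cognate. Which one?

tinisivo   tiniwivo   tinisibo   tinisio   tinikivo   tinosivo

tinisivo

Irvasish: *tanakibo > tanasibo > tenesibo > tenesivo > tinisivo  (by palatalisation, vowel merger, unconditioned shift, vowel merger)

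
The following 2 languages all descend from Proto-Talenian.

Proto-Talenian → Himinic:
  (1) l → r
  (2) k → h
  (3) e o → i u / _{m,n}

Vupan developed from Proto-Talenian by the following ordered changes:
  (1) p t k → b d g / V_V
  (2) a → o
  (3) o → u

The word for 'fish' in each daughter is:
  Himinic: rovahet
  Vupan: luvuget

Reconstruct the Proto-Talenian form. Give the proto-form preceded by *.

Position 4: Himinic has a, Vupan has u. Himinic preserves a here (none of its changes turn any other segment into a), so the proto-segment is *a.
Position 2: Himinic has o, Vupan has u. Himinic preserves o here (none of its changes turn any other segment into o), so the proto-segment is *o.
Verify the candidate proto-form against each daughter:
Himinic: *lovaket
  lovaket → rovaket   [unconditioned shift]
  rovaket → rovahet   [unconditioned shift]
  rovahet (rule 3 does not apply)
  giving Himinic rovahet.
Vupan: *lovaket
  lovaket → lovaget   [intervocalic voicing]
  lovaget → lovoget   [vowel merger]
  lovoget → luvuget   [vowel merger]
  giving Vupan luvuget.
Only *lovaket yields all of Himinic rovahet, Vupan luvuget.

*lovaket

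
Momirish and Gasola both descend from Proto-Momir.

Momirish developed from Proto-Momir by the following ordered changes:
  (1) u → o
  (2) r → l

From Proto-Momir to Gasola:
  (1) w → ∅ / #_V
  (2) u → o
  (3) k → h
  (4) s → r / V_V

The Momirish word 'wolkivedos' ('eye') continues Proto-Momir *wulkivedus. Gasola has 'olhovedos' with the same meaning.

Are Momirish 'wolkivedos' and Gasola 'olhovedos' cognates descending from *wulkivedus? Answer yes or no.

Derive the expected Gasola reflex of *wulkivedus:
Gasola: start from *wulkivedus.
  rule 1 (glide loss): wulkivedus → ulkivedus
  rule 2 (vowel merger): ulkivedus → olkivedos
  rule 3 (unconditioned shift): olkivedos → olhivedos
  rule 4: no change — olhivedos
  ⇒ Gasola olhivedos
The regular Gasola reflex would be 'olhivedos', but the attested form is 'olhovedos'. The correspondence is irregular, so they are not cognates (the Gasola form has a different source).

no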